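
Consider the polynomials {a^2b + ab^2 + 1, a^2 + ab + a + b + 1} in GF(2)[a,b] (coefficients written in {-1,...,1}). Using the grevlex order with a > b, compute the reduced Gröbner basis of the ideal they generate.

f_1 = a^2b + ab^2 + 1, LT = a^2b.
f_2 = a^2 + ab + a + b + 1, LT = a^2.

S(f_1,f_2): lcm = a^2b. S = ab + b^2 + b + 1.
  leading term ab: no divisor's leading term divides it; move ab to the remainder.
  leading term b^2: no divisor's leading term divides it; move b^2 to the remainder.
  leading term b: no divisor's leading term divides it; move b to the remainder.
  leading term 1: no divisor's leading term divides it; move 1 to the remainder.
  remainder ab + b^2 + b + 1 ≠ 0; add g_3 = ab + b^2 + b + 1 to the basis.

S(f_1,g_3): lcm = a^2b. S = ab + a + 1.
  leading term ab: subtract (1)·g_3 from ab + a + 1 → b^2 + a + b
  leading term b^2: no divisor's leading term divides it; move b^2 to the remainder.
  leading term a: no divisor's leading term divides it; move a to the remainder.
  leading term b: no divisor's leading term divides it; move b to the remainder.
  remainder b^2 + a + b ≠ 0; add g_4 = b^2 + a + b to the basis.

The other S-polynomials (S(f_2,g_3), S(f_1,g_4), S(f_2,g_4), S(g_3,g_4)) all reduce to 0 modulo the current basis, so we have a Gröbner basis.
Inter-reduce: drop elements whose leading term is divisible by another's, tail-reduce, and make monic.

G = {a^2 + b, ab + a + 1, b^2 + a + b}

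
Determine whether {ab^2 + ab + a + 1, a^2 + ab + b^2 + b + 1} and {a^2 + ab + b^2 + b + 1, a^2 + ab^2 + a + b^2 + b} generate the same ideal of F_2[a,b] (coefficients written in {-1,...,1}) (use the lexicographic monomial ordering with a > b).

Since reduced Gröbner bases are canonical representatives of ideals under a given ordering, it suffices to compute and compare them.
Buchberger on the first generating set:
f_1 = ab^2 + ab + a + 1, LT = ab^2.
f_2 = a^2 + ab + b^2 + b + 1, LT = a^2.

S(f_1,f_2): lcm = a^2b^2. S = a^2b + a^2 + ab^3 + a + b^4 + b^3 + b^2.
  leading term a^2b: subtract (b)·f_2 from a^2b + a^2 + ab^3 + a + b^4 + b^3 + b^2 → a^2 + ab^3 + ab^2 + a + b^4 + b
  leading term a^2: subtract (1)·f_2 from a^2 + ab^3 + ab^2 + a + b^4 + b → ab^3 + ab^2 + ab + a + b^4 + b^2 + 1
  leading term ab^3: subtract (b)·f_1 from ab^3 + ab^2 + ab + a + b^4 + b^2 + 1 → a + b^4 + b^2 + b + 1
  leading term a: no divisor's leading term divides it; move a to the remainder.
  leading term b^4: no divisor's leading term divides it; move b^4 to the remainder.
  leading term b^2: no divisor's leading term divides it; move b^2 to the remainder.
  leading term b: no divisor's leading term divides it; move b to the remainder.
  leading term 1: no divisor's leading term divides it; move 1 to the remainder.
  remainder a + b^4 + b^2 + b + 1 ≠ 0; add g_3 = a + b^4 + b^2 + b + 1 to the basis.

S(f_1,g_3): lcm = ab^2. S = ab + a + b^6 + b^4 + b^3 + b^2 + 1.
  leading term ab: subtract (b)·g_3 from ab + a + b^6 + b^4 + b^3 + b^2 + 1 → a + b^6 + b^5 + b^4 + b + 1
  leading term a: subtract (1)·g_3 from a + b^6 + b^5 + b^4 + b + 1 → b^6 + b^5 + b^2
  leading term b^6: no divisor's leading term divides it; move b^6 to the remainder.
  leading term b^5: no divisor's leading term divides it; move b^5 to the remainder.
  leading term b^2: no divisor's leading term divides it; move b^2 to the remainder.
  remainder b^6 + b^5 + b^2 ≠ 0; add g_4 = b^6 + b^5 + b^2 to the basis.

The other S-polynomials (S(f_2,g_3), S(f_1,g_4), S(f_2,g_4), S(g_3,g_4)) all reduce to 0 modulo the current basis, so we have a Gröbner basis.
Inter-reduce: drop elements whose leading term is divisible by another's, tail-reduce, and make monic.
Reduced Gröbner basis: {a + b^4 + b^2 + b + 1, b^6 + b^5 + b^2}.

Buchberger on the second generating set:
h_1 = a^2 + ab + b^2 + b + 1, LT = a^2.
h_2 = a^2 + ab^2 + a + b^2 + b, LT = a^2.

S(h_1,h_2): lcm = a^2. S = ab^2 + ab + a + 1.
  leading term ab^2: no divisor's leading term divides it; move ab^2 to the remainder.
  leading term ab: no divisor's leading term divides it; move ab to the remainder.
  leading term a: no divisor's leading term divides it; move a to the remainder.
  leading term 1: no divisor's leading term divides it; move 1 to the remainder.
  remainder ab^2 + ab + a + 1 ≠ 0; add k_3 = ab^2 + ab + a + 1 to the basis.

S(h_1,k_3): lcm = a^2b^2. S = a^2b + a^2 + ab^3 + a + b^4 + b^3 + b^2.
  leading term a^2b: subtract (b)·h_1 from a^2b + a^2 + ab^3 + a + b^4 + b^3 + b^2 → a^2 + ab^3 + ab^2 + a + b^4 + b
  leading term a^2: subtract (1)·h_1 from a^2 + ab^3 + ab^2 + a + b^4 + b → ab^3 + ab^2 + ab + a + b^4 + b^2 + 1
  leading term ab^3: subtract (b)·k_3 from ab^3 + ab^2 + ab + a + b^4 + b^2 + 1 → a + b^4 + b^2 + b + 1
  leading term a: no divisor's leading term divides it; move a to the remainder.
  leading term b^4: no divisor's leading term divides it; move b^4 to the remainder.
  leading term b^2: no divisor's leading term divides it; move b^2 to the remainder.
  leading term b: no divisor's leading term divides it; move b to the remainder.
  leading term 1: no divisor's leading term divides it; move 1 to the remainder.
  remainder a + b^4 + b^2 + b + 1 ≠ 0; add k_4 = a + b^4 + b^2 + b + 1 to the basis.

S(k_3,k_4): lcm = ab^2. S = ab + a + b^6 + b^4 + b^3 + b^2 + 1.
  leading term ab: subtract (b)·k_4 from ab + a + b^6 + b^4 + b^3 + b^2 + 1 → a + b^6 + b^5 + b^4 + b + 1
  leading term a: subtract (1)·k_4 from a + b^6 + b^5 + b^4 + b + 1 → b^6 + b^5 + b^2
  leading term b^6: no divisor's leading term divides it; move b^6 to the remainder.
  leading term b^5: no divisor's leading term divides it; move b^5 to the remainder.
  leading term b^2: no divisor's leading term divides it; move b^2 to the remainder.
  remainder b^6 + b^5 + b^2 ≠ 0; add k_5 = b^6 + b^5 + b^2 to the basis.

The other S-polynomials (S(h_2,k_3), S(h_1,k_4), S(h_2,k_4), S(h_1,k_5), S(h_2,k_5), S(k_3,k_5), S(k_4,k_5)) all reduce to 0 modulo the current basis, so we have a Gröbner basis.
Inter-reduce: drop elements whose leading term is divisible by another's, tail-reduce, and make monic.
Reduced Gröbner basis: {a + b^4 + b^2 + b + 1, b^6 + b^5 + b^2}.

The two bases agree; hence the ideals are identical.

Yes, the ideals are equal.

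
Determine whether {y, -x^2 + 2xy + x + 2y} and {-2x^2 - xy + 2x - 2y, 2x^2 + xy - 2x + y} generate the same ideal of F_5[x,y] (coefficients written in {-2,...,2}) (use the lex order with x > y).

Two ideals are equal iff their reduced Gröbner bases coincide (the reduced basis is unique for a fixed ordering).
Buchberger on the first generating set:
f_1 = y, LT = y.
f_2 = -x^2 + 2xy + x + 2y, LT = x^2.

The S-polynomials (S(f_1,f_2)) all reduce to 0 modulo the current basis, so we have a Gröbner basis.
Inter-reduce: drop elements whose leading term is divisible by another's, tail-reduce, and make monic.
Reduced Gröbner basis: {x^2 - x, y}.

Buchberger on the second generating set:
h_1 = -2x^2 - xy + 2x - 2y, LT = x^2.
h_2 = 2x^2 + xy - 2x + y, LT = x^2.

S(h_1,h_2): lcm = x^2. S = -2y.
  leading term y: no divisor's leading term divides it; move -2y to the remainder.
  remainder -2y ≠ 0; add k_3 = -2y to the basis.

The other S-polynomials (S(h_1,k_3), S(h_2,k_3)) all reduce to 0 modulo the current basis, so we have a Gröbner basis.
Inter-reduce: drop elements whose leading term is divisible by another's, tail-reduce, and make monic.
Reduced Gröbner basis: {x^2 - x, y}.

These coincide, so the ideals are equal.

Yes, the ideals are equal.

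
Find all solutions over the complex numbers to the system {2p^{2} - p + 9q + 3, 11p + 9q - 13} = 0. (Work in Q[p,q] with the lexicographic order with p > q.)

{(4, -31/9), (2, -1)}

Compute a lex Gröbner basis by Buchberger's algorithm.
f_1 = 2p^{2} - p + 9q + 3, LT = p^{2}.
f_2 = 11p + 9q - 13, LT = p.

S(f_1,f_2): lcm = p^{2}. S = -\tfrac{9}{11}pq + \tfrac{15}{22}p + \tfrac{9}{2}q + \tfrac{3}{2}.
  leading term pq: subtract (-\tfrac{9}{121}q)·f_2 from -\tfrac{9}{11}pq + \tfrac{15}{22}p + \tfrac{9}{2}q + \tfrac{3}{2} → \tfrac{15}{22}p + \tfrac{81}{121}q^{2} + \tfrac{855}{242}q + \tfrac{3}{2}
  leading term p: subtract (\tfrac{15}{242})·f_2 from \tfrac{15}{22}p + \tfrac{81}{121}q^{2} + \tfrac{855}{242}q + \tfrac{3}{2} → \tfrac{81}{121}q^{2} + \tfrac{360}{121}q + \tfrac{279}{121}
  leading term q^{2}: no divisor's leading term divides it; move \tfrac{81}{121}q^{2} to the remainder.
  leading term q: no divisor's leading term divides it; move \tfrac{360}{121}q to the remainder.
  leading term 1: no divisor's leading term divides it; move \tfrac{279}{121} to the remainder.
  remainder \tfrac{81}{121}q^{2} + \tfrac{360}{121}q + \tfrac{279}{121} ≠ 0; add h_3 = \tfrac{81}{121}q^{2} + \tfrac{360}{121}q + \tfrac{279}{121} to the basis.

S(f_1,h_3): leading monomials are coprime, so the S-polynomial reduces to 0 (Buchberger's first criterion).
S(f_2,h_3): leading monomials are coprime, so the S-polynomial reduces to 0 (Buchberger's first criterion).
Every S-polynomial of the final basis reduces to 0, so we have a Gröbner basis.
Inter-reduce: drop elements whose leading term is divisible by another's, tail-reduce, and make monic.
Reduced Gröbner basis: {p + \tfrac{9}{11}q - \tfrac{13}{11}, q^{2} + \tfrac{40}{9}q + \tfrac{31}{9}}.

Elimination: the polynomial q^{2} + \tfrac{40}{9}q + \tfrac{31}{9} lies in the elimination ideal for q, so q ∈ {-31/9, -1}. For each such q, the remaining basis elements (now univariate) give the rest of the solution.
  q = -31/9: the earlier basis element becomes p - 4 = 0, giving p = 4 — point (4, -31/9).
  q = -1: the earlier basis element becomes p - 2 = 0, giving p = 2 — point (2, -1).
Substituting each solution back into the original system confirms all equations vanish.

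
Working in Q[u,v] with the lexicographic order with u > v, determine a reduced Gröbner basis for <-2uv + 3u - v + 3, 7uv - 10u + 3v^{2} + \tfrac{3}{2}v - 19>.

G = {u + 6v^{2} - 4v - 17, v^{3} - \tfrac{13}{6}v^{2} - \tfrac{23}{12}v + \tfrac{9}{2}}

f_1 = -2uv + 3u - v + 3, LT = uv.
f_2 = 7uv - 10u + 3v^{2} + \tfrac{3}{2}v - 19, LT = uv.

S(f_1,f_2): lcm = uv. S = -\tfrac{1}{14}u - \tfrac{3}{7}v^{2} + \tfrac{2}{7}v + \tfrac{17}{14}.
  leading term u: no divisor's leading term divides it; move -\tfrac{1}{14}u to the remainder.
  leading term v^{2}: no divisor's leading term divides it; move -\tfrac{3}{7}v^{2} to the remainder.
  leading term v: no divisor's leading term divides it; move \tfrac{2}{7}v to the remainder.
  leading term 1: no divisor's leading term divides it; move \tfrac{17}{14} to the remainder.
  remainder -\tfrac{1}{14}u - \tfrac{3}{7}v^{2} + \tfrac{2}{7}v + \tfrac{17}{14} ≠ 0; add g_3 = -\tfrac{1}{14}u - \tfrac{3}{7}v^{2} + \tfrac{2}{7}v + \tfrac{17}{14} to the basis.

S(f_1,g_3): lcm = uv. S = -\tfrac{3}{2}u - 6v^{3} + 4v^{2} + \tfrac{35}{2}v - \tfrac{3}{2}.
  leading term u: subtract (21)·g_3 from -\tfrac{3}{2}u - 6v^{3} + 4v^{2} + \tfrac{35}{2}v - \tfrac{3}{2} → -6v^{3} + 13v^{2} + \tfrac{23}{2}v - 27
  leading term v^{3}: no divisor's leading term divides it; move -6v^{3} to the remainder.
  leading term v^{2}: no divisor's leading term divides it; move 13v^{2} to the remainder.
  leading term v: no divisor's leading term divides it; move \tfrac{23}{2}v to the remainder.
  leading term 1: no divisor's leading term divides it; move -27 to the remainder.
  remainder -6v^{3} + 13v^{2} + \tfrac{23}{2}v - 27 ≠ 0; add g_4 = -6v^{3} + 13v^{2} + \tfrac{23}{2}v - 27 to the basis.

S(f_2,g_3): lcm = uv. S = -\tfrac{10}{7}u - 6v^{3} + \tfrac{31}{7}v^{2} + \tfrac{241}{14}v - \tfrac{19}{7}.
  leading term u: subtract (20)·g_3 from -\tfrac{10}{7}u - 6v^{3} + \tfrac{31}{7}v^{2} + \tfrac{241}{14}v - \tfrac{19}{7} → -6v^{3} + 13v^{2} + \tfrac{23}{2}v - 27
  leading term v^{3}: subtract (1)·g_4 from -6v^{3} + 13v^{2} + \tfrac{23}{2}v - 27 → 0
  remainder 0.

S(f_1,g_4): lcm = uv^{3}. S = \tfrac{2}{3}uv^{2} + \tfrac{23}{12}uv - \tfrac{9}{2}u + \tfrac{1}{2}v^{3} - \tfrac{3}{2}v^{2}.
  leading term uv^{2}: subtract (-\tfrac{1}{3}v)·f_1 from \tfrac{2}{3}uv^{2} + \tfrac{23}{12}uv - \tfrac{9}{2}u + \tfrac{1}{2}v^{3} - \tfrac{3}{2}v^{2} → \tfrac{35}{12}uv - \tfrac{9}{2}u + \tfrac{1}{2}v^{3} - \tfrac{11}{6}v^{2} + v
  leading term uv: subtract (-\tfrac{35}{24})·f_1 from \tfrac{35}{12}uv - \tfrac{9}{2}u + \tfrac{1}{2}v^{3} - \tfrac{11}{6}v^{2} + v → -\tfrac{1}{8}u + \tfrac{1}{2}v^{3} - \tfrac{11}{6}v^{2} - \tfrac{11}{24}v + \tfrac{35}{8}
  leading term u: subtract (\tfrac{7}{4})·g_3 from -\tfrac{1}{8}u + \tfrac{1}{2}v^{3} - \tfrac{11}{6}v^{2} - \tfrac{11}{24}v + \tfrac{35}{8} → \tfrac{1}{2}v^{3} - \tfrac{13}{12}v^{2} - \tfrac{23}{24}v + \tfrac{9}{4}
  leading term v^{3}: subtract (-\tfrac{1}{12})·g_4 from \tfrac{1}{2}v^{3} - \tfrac{13}{12}v^{2} - \tfrac{23}{24}v + \tfrac{9}{4} → 0
  remainder 0.

S(f_2,g_4): lcm = uv^{3}. S = \tfrac{31}{42}uv^{2} + \tfrac{23}{12}uv - \tfrac{9}{2}u + \tfrac{3}{7}v^{4} + \tfrac{3}{14}v^{3} - \tfrac{19}{7}v^{2}.
  leading term uv^{2}: subtract (-\tfrac{31}{84}v)·f_1 from \tfrac{31}{42}uv^{2} + \tfrac{23}{12}uv - \tfrac{9}{2}u + \tfrac{3}{7}v^{4} + \tfrac{3}{14}v^{3} - \tfrac{19}{7}v^{2} → \tfrac{127}{42}uv - \tfrac{9}{2}u + \tfrac{3}{7}v^{4} + \tfrac{3}{14}v^{3} - \tfrac{37}{12}v^{2} + \tfrac{31}{28}v
  leading term uv: subtract (-\tfrac{127}{84})·f_1 from \tfrac{127}{42}uv - \tfrac{9}{2}u + \tfrac{3}{7}v^{4} + \tfrac{3}{14}v^{3} - \tfrac{37}{12}v^{2} + \tfrac{31}{28}v → \tfrac{1}{28}u + \tfrac{3}{7}v^{4} + \tfrac{3}{14}v^{3} - \tfrac{37}{12}v^{2} - \tfrac{17}{42}v + \tfrac{127}{28}
  leading term u: subtract (-\tfrac{1}{2})·g_3 from \tfrac{1}{28}u + \tfrac{3}{7}v^{4} + \tfrac{3}{14}v^{3} - \tfrac{37}{12}v^{2} - \tfrac{17}{42}v + \tfrac{127}{28} → \tfrac{3}{7}v^{4} + \tfrac{3}{14}v^{3} - \tfrac{277}{84}v^{2} - \tfrac{11}{42}v + \tfrac{36}{7}
  leading term v^{4}: subtract (-\tfrac{1}{14}v)·g_4 from \tfrac{3}{7}v^{4} + \tfrac{3}{14}v^{3} - \tfrac{277}{84}v^{2} - \tfrac{11}{42}v + \tfrac{36}{7} → \tfrac{8}{7}v^{3} - \tfrac{52}{21}v^{2} - \tfrac{46}{21}v + \tfrac{36}{7}
  leading term v^{3}: subtract (-\tfrac{4}{21})·g_4 from \tfrac{8}{7}v^{3} - \tfrac{52}{21}v^{2} - \tfrac{46}{21}v + \tfrac{36}{7} → 0
  remainder 0.

S(g_3,g_4): leading monomials are coprime, so the S-polynomial reduces to 0 (Buchberger's first criterion).
Every S-polynomial of the final basis reduces to 0, so we have a Gröbner basis.
Inter-reduce: drop elements whose leading term is divisible by another's, tail-reduce, and make monic.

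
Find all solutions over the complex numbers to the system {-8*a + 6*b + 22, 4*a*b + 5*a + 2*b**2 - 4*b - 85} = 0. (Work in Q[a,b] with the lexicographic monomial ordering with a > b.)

{(-1, -5), (391/80, 57/20)}

Compute a lex Gröbner basis by Buchberger's algorithm.
f_1 = -8*a + 6*b + 22, LT = a.
f_2 = 4*a*b + 5*a + 2*b**2 - 4*b - 85, LT = a*b.

S(f_1,f_2): lcm = a*b. S = -5/4*a - 5/4*b**2 - 7/4*b + 85/4.
  leading term a: subtract (5/32)·f_1 from -5/4*a - 5/4*b**2 - 7/4*b + 85/4 → -5/4*b**2 - 43/16*b + 285/16
  leading term b**2: no divisor's leading term divides it; move -5/4*b**2 to the remainder.
  leading term b: no divisor's leading term divides it; move -43/16*b to the remainder.
  leading term 1: no divisor's leading term divides it; move 285/16 to the remainder.
  remainder -5/4*b**2 - 43/16*b + 285/16 ≠ 0; add h_3 = -5/4*b**2 - 43/16*b + 285/16 to the basis.

The other S-polynomials (S(f_1,h_3), S(f_2,h_3)) all reduce to 0 modulo the current basis, so we have a Gröbner basis.
Inter-reduce: drop elements whose leading term is divisible by another's, tail-reduce, and make monic.
Reduced Gröbner basis: {a - 3/4*b - 11/4, b**2 + 43/20*b - 57/4}.

Elimination: the polynomial b**2 + 43/20*b - 57/4 lies in the elimination ideal for b, so b ∈ {-5, 57/20}. For each such b, the remaining basis elements (now univariate) give the rest of the solution.
  b = -5: the earlier basis element becomes a + 1 = 0, giving a = -1 — point (-1, -5).
  b = 57/20: the earlier basis element becomes a - 391/80 = 0, giving a = 391/80 — point (391/80, 57/20).
Check: every point annihilates each of the original generators.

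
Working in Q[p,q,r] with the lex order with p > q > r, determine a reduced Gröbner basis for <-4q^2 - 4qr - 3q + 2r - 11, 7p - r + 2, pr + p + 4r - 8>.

This is the nonlinear analogue of row-reducing a linear system.

f_1 = -4q^2 - 4qr - 3q + 2r - 11, LT = q^2.
f_2 = 7p - r + 2, LT = p.
f_3 = pr + p + 4r - 8, LT = pr.

S(f_1,f_2): leading monomials are coprime, so the S-polynomial reduces to 0 (Buchberger's first criterion).
S(f_1,f_3): leading monomials are coprime, so the S-polynomial reduces to 0 (Buchberger's first criterion).
S(f_2,f_3): lcm = pr. S = -p - 1/7r^2 - 26/7r + 8.
  leading term p: subtract (-1/7)·f_2 from -p - 1/7r^2 - 26/7r + 8 → -1/7r^2 - 27/7r + 58/7
  leading term r^2: no divisor's leading term divides it; move -1/7r^2 to the remainder.
  leading term r: no divisor's leading term divides it; move -27/7r to the remainder.
  leading term 1: no divisor's leading term divides it; move 58/7 to the remainder.
  remainder -1/7r^2 - 27/7r + 58/7 ≠ 0; add g_4 = -1/7r^2 - 27/7r + 58/7 to the basis.

S(f_1,g_4): leading monomials are coprime, so the S-polynomial reduces to 0 (Buchberger's first criterion).
S(f_2,g_4): leading monomials are coprime, so the S-polynomial reduces to 0 (Buchberger's first criterion).
S(f_3,g_4): lcm = pr^2. S = -26pr + 58p + 4r^2 - 8r.
  leading term pr: subtract (-26/7r)·f_2 from -26pr + 58p + 4r^2 - 8r → 58p + 2/7r^2 - 4/7r
  leading term p: subtract (58/7)·f_2 from 58p + 2/7r^2 - 4/7r → 2/7r^2 + 54/7r - 116/7
  leading term r^2: subtract (-2)·g_4 from 2/7r^2 + 54/7r - 116/7 → 0
  remainder 0.

Every S-polynomial of the final basis reduces to 0, so we have a Gröbner basis.
Inter-reduce: drop elements whose leading term is divisible by another's, tail-reduce, and make monic.

G = {p - 1/7r + 2/7, q^2 + qr + 3/4q - 1/2r + 11/4, r^2 + 27r - 58}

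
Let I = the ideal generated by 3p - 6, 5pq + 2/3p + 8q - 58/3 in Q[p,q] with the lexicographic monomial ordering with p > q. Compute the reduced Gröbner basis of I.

f_1 = 3p - 6, LT = p.
f_2 = 5pq + 2/3p + 8q - 58/3, LT = pq.

S(f_1,f_2): lcm = pq. S = -2/15p - 18/5q + 58/15.
  leading term p: subtract (-2/45)·f_1 from -2/15p - 18/5q + 58/15 → -18/5q + 18/5
  leading term q: no divisor's leading term divides it; move -18/5q to the remainder.
  leading term 1: no divisor's leading term divides it; move 18/5 to the remainder.
  remainder -18/5q + 18/5 ≠ 0; add g_3 = -18/5q + 18/5 to the basis.

The other S-polynomials (S(f_1,g_3), S(f_2,g_3)) all reduce to 0 modulo the current basis, so we have a Gröbner basis.
Inter-reduce: drop elements whose leading term is divisible by another's, tail-reduce, and make monic.

G = {p - 2, q - 1}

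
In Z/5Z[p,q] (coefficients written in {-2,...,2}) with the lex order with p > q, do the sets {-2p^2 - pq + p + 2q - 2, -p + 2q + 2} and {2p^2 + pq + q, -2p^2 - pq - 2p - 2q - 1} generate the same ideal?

Yes, the ideals are equal.

For a fixed monomial order, each ideal has a unique reduced Gröbner basis; comparing bases decides equality.
Buchberger on the first generating set:
f_1 = -2p^2 - pq + p + 2q - 2, LT = p^2.
f_2 = -p + 2q + 2, LT = p.

S(f_1,f_2): lcm = p^2. S = -p - q + 1.
  leading term p: subtract (1)·f_2 from -p - q + 1 → 2q - 1
  leading term q: no divisor's leading term divides it; move 2q to the remainder.
  leading term 1: no divisor's leading term divides it; move -1 to the remainder.
  remainder 2q - 1 ≠ 0; add g_3 = 2q - 1 to the basis.

S(f_1,g_3): leading monomials are coprime, so the S-polynomial reduces to 0 (Buchberger's first criterion).
S(f_2,g_3): leading monomials are coprime, so the S-polynomial reduces to 0 (Buchberger's first criterion).
Every S-polynomial of the final basis reduces to 0, so we have a Gröbner basis.
Inter-reduce: drop elements whose leading term is divisible by another's, tail-reduce, and make monic.
Reduced Gröbner basis: {p + 2, q + 2}.

Buchberger on the second generating set:
h_1 = 2p^2 + pq + q, LT = p^2.
h_2 = -2p^2 - pq - 2p - 2q - 1, LT = p^2.

S(h_1,h_2): lcm = p^2. S = -p + 2q + 2.
  leading term p: no divisor's leading term divides it; move -p to the remainder.
  leading term q: no divisor's leading term divides it; move 2q to the remainder.
  leading term 1: no divisor's leading term divides it; move 2 to the remainder.
  remainder -p + 2q + 2 ≠ 0; add k_3 = -p + 2q + 2 to the basis.

S(h_1,k_3): lcm = p^2. S = 2p - 2q.
  leading term p: subtract (-2)·k_3 from 2p - 2q → 2q - 1
  leading term q: no divisor's leading term divides it; move 2q to the remainder.
  leading term 1: no divisor's leading term divides it; move -1 to the remainder.
  remainder 2q - 1 ≠ 0; add k_4 = 2q - 1 to the basis.

S(h_2,k_3): lcm = p^2. S = -2p + q - 2.
  leading term p: subtract (2)·k_3 from -2p + q - 2 → 2q - 1
  leading term q: subtract (1)·k_4 from 2q - 1 → 0
  remainder 0.

S(h_1,k_4): leading monomials are coprime, so the S-polynomial reduces to 0 (Buchberger's first criterion).
S(h_2,k_4): leading monomials are coprime, so the S-polynomial reduces to 0 (Buchberger's first criterion).
S(k_3,k_4): leading monomials are coprime, so the S-polynomial reduces to 0 (Buchberger's first criterion).
Every S-polynomial of the final basis reduces to 0, so we have a Gröbner basis.
Inter-reduce: drop elements whose leading term is divisible by another's, tail-reduce, and make monic.
Reduced Gröbner basis: {p + 2, q + 2}.

The two bases agree; hence the ideals are identical.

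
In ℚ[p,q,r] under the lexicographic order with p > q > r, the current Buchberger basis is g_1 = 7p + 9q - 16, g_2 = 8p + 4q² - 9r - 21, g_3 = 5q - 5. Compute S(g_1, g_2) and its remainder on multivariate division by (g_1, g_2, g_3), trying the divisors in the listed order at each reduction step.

S(g_1, g_2) = -½q² + 9/7q + 9/8r + 19/56; remainder on division = 9/8r + 9/8.

lcm(LM(g_1), LM(g_2)) = p.
S = (lcm/LT(g_1))·g_1 − (lcm/LT(g_2))·g_2 = -½q² + 9/7q + 9/8r + 19/56.
Reduce S modulo (g_1, g_2, g_3) in that order:
  leading term q²: subtract (-1/10q)·g_3 from -½q² + 9/7q + 9/8r + 19/56 → 11/14q + 9/8r + 19/56
  leading term q: subtract (11/70)·g_3 from 11/14q + 9/8r + 19/56 → 9/8r + 9/8
  leading term r: no divisor's leading term divides it; move 9/8r to the remainder.
  leading term 1: no divisor's leading term divides it; move 9/8 to the remainder.
The remainder 9/8r + 9/8 is nonzero, so it would be added as the next basis element.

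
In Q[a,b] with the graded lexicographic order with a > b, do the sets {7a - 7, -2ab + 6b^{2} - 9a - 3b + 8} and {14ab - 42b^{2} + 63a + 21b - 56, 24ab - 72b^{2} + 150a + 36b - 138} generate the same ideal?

Yes, the ideals are equal.

Two ideals are equal iff their reduced Gröbner bases coincide (the reduced basis is unique for a fixed ordering).
Buchberger on the first generating set:
f_1 = 7a - 7, LT = a.
f_2 = -2ab + 6b^{2} - 9a - 3b + 8, LT = ab.

S(f_1,f_2): lcm = ab. S = 3b^{2} - \tfrac{9}{2}a - \tfrac{5}{2}b + 4.
  reduce S modulo (f_1, f_2):
  remainder 3b^{2} - \tfrac{5}{2}b - \tfrac{1}{2} ≠ 0; add g_3 = 3b^{2} - \tfrac{5}{2}b - \tfrac{1}{2} to the basis.

The other S-polynomials (S(f_1,g_3), S(f_2,g_3)) all reduce to 0 modulo the current basis, so we have a Gröbner basis.
Inter-reduce: drop elements whose leading term is divisible by another's, tail-reduce, and make monic.
Reduced Gröbner basis: {b^{2} - \tfrac{5}{6}b - \tfrac{1}{6}, a - 1}.

Buchberger on the second generating set:
h_1 = 14ab - 42b^{2} + 63a + 21b - 56, LT = ab.
h_2 = 24ab - 72b^{2} + 150a + 36b - 138, LT = ab.

S(h_1,h_2): lcm = ab. S = -\tfrac{7}{4}a + \tfrac{7}{4}.
  reduce S modulo (h_1, h_2):
  remainder -\tfrac{7}{4}a + \tfrac{7}{4} ≠ 0; add k_3 = -\tfrac{7}{4}a + \tfrac{7}{4} to the basis.

S(h_1,k_3): lcm = ab. S = -3b^{2} + \tfrac{9}{2}a + \tfrac{5}{2}b - 4.
  reduce S modulo (h_1, h_2, k_3):
  remainder -3b^{2} + \tfrac{5}{2}b + \tfrac{1}{2} ≠ 0; add k_4 = -3b^{2} + \tfrac{5}{2}b + \tfrac{1}{2} to the basis.

The other S-polynomials (S(h_2,k_3), S(h_1,k_4), S(h_2,k_4), S(k_3,k_4)) all reduce to 0 modulo the current basis, so we have a Gröbner basis.
Inter-reduce: drop elements whose leading term is divisible by another's, tail-reduce, and make monic.
Reduced Gröbner basis: {b^{2} - \tfrac{5}{6}b - \tfrac{1}{6}, a - 1}.

The two bases agree; hence the ideals are identical.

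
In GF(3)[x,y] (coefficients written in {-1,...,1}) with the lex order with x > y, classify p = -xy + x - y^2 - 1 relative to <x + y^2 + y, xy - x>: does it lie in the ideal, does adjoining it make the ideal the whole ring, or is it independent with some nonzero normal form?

Adjoining -xy + x - y^2 - 1 makes the ideal the whole ring: the system is inconsistent.

First compute the reduced Gröbner basis of I by Buchberger's algorithm.
f_1 = x + y^2 + y, LT = x.
f_2 = xy - x, LT = xy.

S(f_1,f_2): lcm = xy. S = x + y^3 + y^2.
  leading term x: subtract (1)·f_1 from x + y^3 + y^2 → y^3 - y
  leading term y^3: no divisor's leading term divides it; move y^3 to the remainder.
  leading term y: no divisor's leading term divides it; move -y to the remainder.
  remainder y^3 - y ≠ 0; add h_3 = y^3 - y to the basis.

The other S-polynomials (S(f_1,h_3), S(f_2,h_3)) all reduce to 0 modulo the current basis, so we have a Gröbner basis.
Inter-reduce: drop elements whose leading term is divisible by another's, tail-reduce, and make monic.
Reduced Gröbner basis: {x + y^2 + y, y^3 - y}.
Label its elements g_1 = x + y^2 + y, g_2 = y^3 - y.

Reduce p = -xy + x - y^2 - 1 modulo G:
  leading term xy: subtract (-y)·g_1 from -xy + x - y^2 - 1 → x + y^3 - 1
  leading term x: subtract (1)·g_1 from x + y^3 - 1 → y^3 - y^2 - y - 1
  leading term y^3: subtract (1)·g_2 from y^3 - y^2 - y - 1 → -y^2 - 1
  leading term y^2: no divisor's leading term divides it; move -y^2 to the remainder.
  leading term 1: no divisor's leading term divides it; move -1 to the remainder.
  normal form = -y^2 - 1.
The normal form is nonzero, so p ∉ I. Since p minus its normal form lies in I, I + (p) = I + (r) where r = -y^2 - 1; decide whether this ideal is the whole ring.
Run Buchberger on G together with r (pairs among the g_i already reduce to 0 since G is a Gröbner basis):
g_1 = x + y^2 + y, LT = x.
g_2 = y^3 - y, LT = y^3.
r = -y^2 - 1, LT = y^2.

S(g_2,r): lcm = y^3. S = y.
  leading term y: no divisor's leading term divides it; move y to the remainder.
  remainder y ≠ 0; add m_4 = y to the basis.

S(r,m_4): lcm = y^2. S = 1.
  leading term 1: no divisor's leading term divides it; move 1 to the remainder.
  remainder 1 ≠ 0; add m_5 = 1 to the basis.

The other S-polynomials (S(g_1,g_2), S(g_1,r), S(g_1,m_4), S(g_2,m_4), S(g_1,m_5), S(g_2,m_5), S(r,m_5), S(m_4,m_5)) all reduce to 0 modulo the current basis, so we have a Gröbner basis.
Inter-reduce: drop elements whose leading term is divisible by another's, tail-reduce, and make monic.
Reduced Gröbner basis: {1}.
The reduced Gröbner basis of I + (p) is {1}: the ideal is the whole ring, so the enlarged system has no common solution — adjoining p is inconsistent.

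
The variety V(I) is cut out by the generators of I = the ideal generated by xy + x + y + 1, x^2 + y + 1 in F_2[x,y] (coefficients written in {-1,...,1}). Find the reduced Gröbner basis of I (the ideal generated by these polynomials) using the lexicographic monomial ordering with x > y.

The reduced Gröbner basis is the canonical form of the ideal for this ordering.

f_1 = xy + x + y + 1, LT = xy.
f_2 = x^2 + y + 1, LT = x^2.

S(f_1,f_2): lcm = x^2y. S = x^2 + xy + x + y^2 + y.
  leading term x^2: subtract (1)·f_2 from x^2 + xy + x + y^2 + y → xy + x + y^2 + 1
  leading term xy: subtract (1)·f_1 from xy + x + y^2 + 1 → y^2 + y
  leading term y^2: no divisor's leading term divides it; move y^2 to the remainder.
  leading term y: no divisor's leading term divides it; move y to the remainder.
  remainder y^2 + y ≠ 0; add g_3 = y^2 + y to the basis.

The other S-polynomials (S(f_1,g_3), S(f_2,g_3)) all reduce to 0 modulo the current basis, so we have a Gröbner basis.

G = {x^2 + y + 1, xy + x + y + 1, y^2 + y}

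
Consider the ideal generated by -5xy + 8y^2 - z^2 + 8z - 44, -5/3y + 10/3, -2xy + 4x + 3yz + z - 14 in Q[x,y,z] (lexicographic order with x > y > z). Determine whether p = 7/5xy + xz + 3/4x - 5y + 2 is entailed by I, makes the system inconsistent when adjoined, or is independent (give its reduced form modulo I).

Adjoining 7/5xy + xz + 3/4x - 5y + 2 makes the ideal the whole ring: the system is inconsistent.

First compute the reduced Gröbner basis of I by Buchberger's algorithm.
f_1 = -5xy + 8y^2 - z^2 + 8z - 44, LT = xy.
f_2 = -5/3y + 10/3, LT = y.
f_3 = -2xy + 4x + 3yz + z - 14, LT = xy.

S(f_1,f_2): lcm = xy. S = 2x - 8/5y^2 + 1/5z^2 - 8/5z + 44/5.
  reduce S modulo (f_1, f_2, f_3):
  remainder 2x + 1/5z^2 - 8/5z + 12/5 ≠ 0; add h_4 = 2x + 1/5z^2 - 8/5z + 12/5 to the basis.

S(f_1,f_3): lcm = xy. S = 2x - 8/5y^2 + 3/2yz + 1/5z^2 - 11/10z + 9/5.
  reduce S modulo (f_1, f_2, f_3, h_4):
  remainder 7/2z - 7 ≠ 0; add h_5 = 7/2z - 7 to the basis.

The other S-polynomials (S(f_2,f_3), S(f_1,h_4), S(f_2,h_4), S(f_3,h_4), S(f_1,h_5), S(f_2,h_5), S(f_3,h_5), S(h_4,h_5)) all reduce to 0 modulo the current basis, so we have a Gröbner basis.
Inter-reduce: drop elements whose leading term is divisible by another's, tail-reduce, and make monic.
Reduced Gröbner basis: {x, y - 2, z - 2}.
Label its elements g_1 = x, g_2 = y - 2, g_3 = z - 2.

Reduce p = 7/5xy + xz + 3/4x - 5y + 2 modulo G:
  leading term xy: subtract (7/5y)·g_1 from 7/5xy + xz + 3/4x - 5y + 2 → xz + 3/4x - 5y + 2
  leading term xz: subtract (z)·g_1 from xz + 3/4x - 5y + 2 → 3/4x - 5y + 2
  leading term x: subtract (3/4)·g_1 from 3/4x - 5y + 2 → -5y + 2
  leading term y: subtract (-5)·g_2 from -5y + 2 → -8
  leading term 1: no divisor's leading term divides it; move -8 to the remainder.
  normal form = -8.
The normal form is nonzero, so p ∉ I. Since p minus its normal form lies in I, I + (p) = I + (r) where r = -8; decide whether this ideal is the whole ring.
Here r = -8 is a nonzero constant, hence a unit: 1 ∈ I + (p), the Gröbner basis of I + (p) is {1}, and the enlarged system has no common solution — adjoining p is inconsistent.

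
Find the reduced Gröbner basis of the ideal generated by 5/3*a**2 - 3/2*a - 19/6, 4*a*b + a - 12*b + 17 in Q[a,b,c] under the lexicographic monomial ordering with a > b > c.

G = {a - 22/25*b + 47/25, b**2 - 233/44*b + 189/44}

f_1 = 5/3*a**2 - 3/2*a - 19/6, LT = a**2.
f_2 = 4*a*b + a - 12*b + 17, LT = a*b.

S(f_1,f_2): lcm = a**2*b. S = -1/4*a**2 + 21/10*a*b - 17/4*a - 19/10*b.
  leading term a**2: subtract (-3/20)·f_1 from -1/4*a**2 + 21/10*a*b - 17/4*a - 19/10*b → 21/10*a*b - 179/40*a - 19/10*b - 19/40
  leading term a*b: subtract (21/40)·f_2 from 21/10*a*b - 179/40*a - 19/10*b - 19/40 → -5*a + 22/5*b - 47/5
  leading term a: no divisor's leading term divides it; move -5*a to the remainder.
  leading term b: no divisor's leading term divides it; move 22/5*b to the remainder.
  leading term 1: no divisor's leading term divides it; move -47/5 to the remainder.
  remainder -5*a + 22/5*b - 47/5 ≠ 0; add g_3 = -5*a + 22/5*b - 47/5 to the basis.

S(f_2,g_3): lcm = a*b. S = 1/4*a + 22/25*b**2 - 122/25*b + 17/4.
  leading term a: subtract (-1/20)·g_3 from 1/4*a + 22/25*b**2 - 122/25*b + 17/4 → 22/25*b**2 - 233/50*b + 189/50
  leading term b**2: no divisor's leading term divides it; move 22/25*b**2 to the remainder.
  leading term b: no divisor's leading term divides it; move -233/50*b to the remainder.
  leading term 1: no divisor's leading term divides it; move 189/50 to the remainder.
  remainder 22/25*b**2 - 233/50*b + 189/50 ≠ 0; add g_4 = 22/25*b**2 - 233/50*b + 189/50 to the basis.

The other S-polynomials (S(f_1,g_3), S(f_1,g_4), S(f_2,g_4), S(g_3,g_4)) all reduce to 0 modulo the current basis, so we have a Gröbner basis.
Inter-reduce: drop elements whose leading term is divisible by another's, tail-reduce, and make monic.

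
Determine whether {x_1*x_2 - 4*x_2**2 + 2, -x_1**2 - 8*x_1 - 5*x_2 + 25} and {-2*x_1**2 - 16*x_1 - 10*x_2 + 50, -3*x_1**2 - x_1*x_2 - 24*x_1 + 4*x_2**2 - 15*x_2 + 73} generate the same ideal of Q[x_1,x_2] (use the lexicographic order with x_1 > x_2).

Yes, the ideals are equal.

Since reduced Gröbner bases are canonical representatives of ideals under a given ordering, it suffices to compute and compare them.
Buchberger on the first generating set:
f_1 = x_1*x_2 - 4*x_2**2 + 2, LT = x_1*x_2.
f_2 = -x_1**2 - 8*x_1 - 5*x_2 + 25, LT = x_1**2.

S(f_1,f_2): lcm = x_1**2*x_2. S = -4*x_1*x_2**2 - 8*x_1*x_2 + 2*x_1 - 5*x_2**2 + 25*x_2.
  leading term x_1*x_2**2: subtract (-4*x_2)·f_1 from -4*x_1*x_2**2 - 8*x_1*x_2 + 2*x_1 - 5*x_2**2 + 25*x_2 → -8*x_1*x_2 + 2*x_1 - 16*x_2**3 - 5*x_2**2 + 33*x_2
  leading term x_1*x_2: subtract (-8)·f_1 from -8*x_1*x_2 + 2*x_1 - 16*x_2**3 - 5*x_2**2 + 33*x_2 → 2*x_1 - 16*x_2**3 - 37*x_2**2 + 33*x_2 + 16
  leading term x_1: no divisor's leading term divides it; move 2*x_1 to the remainder.
  leading term x_2**3: no divisor's leading term divides it; move -16*x_2**3 to the remainder.
  leading term x_2**2: no divisor's leading term divides it; move -37*x_2**2 to the remainder.
  leading term x_2: no divisor's leading term divides it; move 33*x_2 to the remainder.
  leading term 1: no divisor's leading term divides it; move 16 to the remainder.
  remainder 2*x_1 - 16*x_2**3 - 37*x_2**2 + 33*x_2 + 16 ≠ 0; add g_3 = 2*x_1 - 16*x_2**3 - 37*x_2**2 + 33*x_2 + 16 to the basis.

S(f_1,g_3): lcm = x_1*x_2. S = 8*x_2**4 + 37/2*x_2**3 - 41/2*x_2**2 - 8*x_2 + 2.
  leading term x_2**4: no divisor's leading term divides it; move 8*x_2**4 to the remainder.
  leading term x_2**3: no divisor's leading term divides it; move 37/2*x_2**3 to the remainder.
  leading term x_2**2: no divisor's leading term divides it; move -41/2*x_2**2 to the remainder.
  leading term x_2: no divisor's leading term divides it; move -8*x_2 to the remainder.
  leading term 1: no divisor's leading term divides it; move 2 to the remainder.
  remainder 8*x_2**4 + 37/2*x_2**3 - 41/2*x_2**2 - 8*x_2 + 2 ≠ 0; add g_4 = 8*x_2**4 + 37/2*x_2**3 - 41/2*x_2**2 - 8*x_2 + 2 to the basis.

The other S-polynomials (S(f_2,g_3), S(f_1,g_4), S(f_2,g_4), S(g_3,g_4)) all reduce to 0 modulo the current basis, so we have a Gröbner basis.
Inter-reduce: drop elements whose leading term is divisible by another's, tail-reduce, and make monic.
Reduced Gröbner basis: {x_1 - 8*x_2**3 - 37/2*x_2**2 + 33/2*x_2 + 8, x_2**4 + 37/16*x_2**3 - 41/16*x_2**2 - x_2 + 1/4}.

Buchberger on the second generating set:
h_1 = -2*x_1**2 - 16*x_1 - 10*x_2 + 50, LT = x_1**2.
h_2 = -3*x_1**2 - x_1*x_2 - 24*x_1 + 4*x_2**2 - 15*x_2 + 73, LT = x_1**2.

S(h_1,h_2): lcm = x_1**2. S = -1/3*x_1*x_2 + 4/3*x_2**2 - 2/3.
  leading term x_1*x_2: no divisor's leading term divides it; move -1/3*x_1*x_2 to the remainder.
  leading term x_2**2: no divisor's leading term divides it; move 4/3*x_2**2 to the remainder.
  leading term 1: no divisor's leading term divides it; move -2/3 to the remainder.
  remainder -1/3*x_1*x_2 + 4/3*x_2**2 - 2/3 ≠ 0; add k_3 = -1/3*x_1*x_2 + 4/3*x_2**2 - 2/3 to the basis.

S(h_1,k_3): lcm = x_1**2*x_2. S = 4*x_1*x_2**2 + 8*x_1*x_2 - 2*x_1 + 5*x_2**2 - 25*x_2.
  leading term x_1*x_2**2: subtract (-12*x_2)·k_3 from 4*x_1*x_2**2 + 8*x_1*x_2 - 2*x_1 + 5*x_2**2 - 25*x_2 → 8*x_1*x_2 - 2*x_1 + 16*x_2**3 + 5*x_2**2 - 33*x_2
  leading term x_1*x_2: subtract (-24)·k_3 from 8*x_1*x_2 - 2*x_1 + 16*x_2**3 + 5*x_2**2 - 33*x_2 → -2*x_1 + 16*x_2**3 + 37*x_2**2 - 33*x_2 - 16
  leading term x_1: no divisor's leading term divides it; move -2*x_1 to the remainder.
  leading term x_2**3: no divisor's leading term divides it; move 16*x_2**3 to the remainder.
  leading term x_2**2: no divisor's leading term divides it; move 37*x_2**2 to the remainder.
  leading term x_2: no divisor's leading term divides it; move -33*x_2 to the remainder.
  leading term 1: no divisor's leading term divides it; move -16 to the remainder.
  remainder -2*x_1 + 16*x_2**3 + 37*x_2**2 - 33*x_2 - 16 ≠ 0; add k_4 = -2*x_1 + 16*x_2**3 + 37*x_2**2 - 33*x_2 - 16 to the basis.

S(h_1,k_4): lcm = x_1**2. S = 8*x_1*x_2**3 + 37/2*x_1*x_2**2 - 33/2*x_1*x_2 + 5*x_2 - 25.
  leading term x_1*x_2**3: subtract (-24*x_2**2)·k_3 from 8*x_1*x_2**3 + 37/2*x_1*x_2**2 - 33/2*x_1*x_2 + 5*x_2 - 25 → 37/2*x_1*x_2**2 - 33/2*x_1*x_2 + 32*x_2**4 - 16*x_2**2 + 5*x_2 - 25
  leading term x_1*x_2**2: subtract (-111/2*x_2)·k_3 from 37/2*x_1*x_2**2 - 33/2*x_1*x_2 + 32*x_2**4 - 16*x_2**2 + 5*x_2 - 25 → -33/2*x_1*x_2 + 32*x_2**4 + 74*x_2**3 - 16*x_2**2 - 32*x_2 - 25
  leading term x_1*x_2: subtract (99/2)·k_3 from -33/2*x_1*x_2 + 32*x_2**4 + 74*x_2**3 - 16*x_2**2 - 32*x_2 - 25 → 32*x_2**4 + 74*x_2**3 - 82*x_2**2 - 32*x_2 + 8
  leading term x_2**4: no divisor's leading term divides it; move 32*x_2**4 to the remainder.
  leading term x_2**3: no divisor's leading term divides it; move 74*x_2**3 to the remainder.
  leading term x_2**2: no divisor's leading term divides it; move -82*x_2**2 to the remainder.
  leading term x_2: no divisor's leading term divides it; move -32*x_2 to the remainder.
  leading term 1: no divisor's leading term divides it; move 8 to the remainder.
  remainder 32*x_2**4 + 74*x_2**3 - 82*x_2**2 - 32*x_2 + 8 ≠ 0; add k_5 = 32*x_2**4 + 74*x_2**3 - 82*x_2**2 - 32*x_2 + 8 to the basis.

The other S-polynomials (S(h_2,k_3), S(h_2,k_4), S(k_3,k_4), S(h_1,k_5), S(h_2,k_5), S(k_3,k_5), S(k_4,k_5)) all reduce to 0 modulo the current basis, so we have a Gröbner basis.
Inter-reduce: drop elements whose leading term is divisible by another's, tail-reduce, and make monic.
Reduced Gröbner basis: {x_1 - 8*x_2**3 - 37/2*x_2**2 + 33/2*x_2 + 8, x_2**4 + 37/16*x_2**3 - 41/16*x_2**2 - x_2 + 1/4}.

These coincide, so the ideals are equal.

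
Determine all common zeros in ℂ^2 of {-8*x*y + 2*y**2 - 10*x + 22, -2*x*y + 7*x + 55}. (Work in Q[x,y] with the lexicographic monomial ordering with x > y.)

{(-5, -2), (33/152 - 11*sqrt(1529)/152, 11/4 - sqrt(1529)/4), (33/152 + 11*sqrt(1529)/152, 11/4 + sqrt(1529)/4)}

Compute a lex Gröbner basis by Buchberger's algorithm.
f_1 = -8*x*y - 10*x + 2*y**2 + 22, LT = x*y.
f_2 = -2*x*y + 7*x + 55, LT = x*y.

S(f_1,f_2): lcm = x*y. S = 19/4*x - 1/4*y**2 + 99/4.
  leading term x: no divisor's leading term divides it; move 19/4*x to the remainder.
  leading term y**2: no divisor's leading term divides it; move -1/4*y**2 to the remainder.
  leading term 1: no divisor's leading term divides it; move 99/4 to the remainder.
  remainder 19/4*x - 1/4*y**2 + 99/4 ≠ 0; add h_3 = 19/4*x - 1/4*y**2 + 99/4 to the basis.

S(f_1,h_3): lcm = x*y. S = 5/4*x + 1/19*y**3 - 1/4*y**2 - 99/19*y - 11/4.
  leading term x: subtract (5/19)·h_3 from 5/4*x + 1/19*y**3 - 1/4*y**2 - 99/19*y - 11/4 → 1/19*y**3 - 7/38*y**2 - 99/19*y - 176/19
  leading term y**3: no divisor's leading term divides it; move 1/19*y**3 to the remainder.
  leading term y**2: no divisor's leading term divides it; move -7/38*y**2 to the remainder.
  leading term y: no divisor's leading term divides it; move -99/19*y to the remainder.
  leading term 1: no divisor's leading term divides it; move -176/19 to the remainder.
  remainder 1/19*y**3 - 7/38*y**2 - 99/19*y - 176/19 ≠ 0; add h_4 = 1/19*y**3 - 7/38*y**2 - 99/19*y - 176/19 to the basis.

The other S-polynomials (S(f_2,h_3), S(f_1,h_4), S(f_2,h_4), S(h_3,h_4)) all reduce to 0 modulo the current basis, so we have a Gröbner basis.
Inter-reduce: drop elements whose leading term is divisible by another's, tail-reduce, and make monic.
Reduced Gröbner basis: {x - 1/19*y**2 + 99/19, y**3 - 7/2*y**2 - 99*y - 176}.

Elimination: the polynomial y**3 - 7/2*y**2 - 99*y - 176 lies in the elimination ideal for y, so y ∈ {-2, 11/4 - sqrt(1529)/4, 11/4 + sqrt(1529)/4}. For each such y, the remaining basis elements (now univariate) give the rest of the solution.
  y = -2: the earlier basis element becomes x + 5 = 0, giving x = -5 — point (-5, -2).
  y = 11/4 - sqrt(1529)/4: the earlier basis element becomes x - 33/152 + 11*sqrt(1529)/152 = 0, giving x = 33/152 - 11*sqrt(1529)/152 — point (33/152 - 11*sqrt(1529)/152, 11/4 - sqrt(1529)/4).
  y = 11/4 + sqrt(1529)/4: the earlier basis element becomes x - 11*sqrt(1529)/152 - 33/152 = 0, giving x = 33/152 + 11*sqrt(1529)/152 — point (33/152 + 11*sqrt(1529)/152, 11/4 + sqrt(1529)/4).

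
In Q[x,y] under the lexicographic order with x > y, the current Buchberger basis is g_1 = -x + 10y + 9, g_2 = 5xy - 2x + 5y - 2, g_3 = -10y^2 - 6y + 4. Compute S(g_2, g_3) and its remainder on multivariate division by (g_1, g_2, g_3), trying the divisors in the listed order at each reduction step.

lcm(LM(g_2), LM(g_3)) = xy^2.
S = (lcm/LT(g_2))·g_2 − (lcm/LT(g_3))·g_3 = -xy + 2/5x + y^2 - 2/5y.
Reduce S modulo (g_1, g_2, g_3) in that order:
  leading term xy: subtract (y)·g_1 from -xy + 2/5x + y^2 - 2/5y → 2/5x - 9y^2 - 47/5y
  leading term x: subtract (-2/5)·g_1 from 2/5x - 9y^2 - 47/5y → -9y^2 - 27/5y + 18/5
  leading term y^2: subtract (9/10)·g_3 from -9y^2 - 27/5y + 18/5 → 0
The remainder is 0, so this S-polynomial contributes no new basis element.

S(g_2, g_3) = -xy + 2/5x + y^2 - 2/5y; remainder on division = 0.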